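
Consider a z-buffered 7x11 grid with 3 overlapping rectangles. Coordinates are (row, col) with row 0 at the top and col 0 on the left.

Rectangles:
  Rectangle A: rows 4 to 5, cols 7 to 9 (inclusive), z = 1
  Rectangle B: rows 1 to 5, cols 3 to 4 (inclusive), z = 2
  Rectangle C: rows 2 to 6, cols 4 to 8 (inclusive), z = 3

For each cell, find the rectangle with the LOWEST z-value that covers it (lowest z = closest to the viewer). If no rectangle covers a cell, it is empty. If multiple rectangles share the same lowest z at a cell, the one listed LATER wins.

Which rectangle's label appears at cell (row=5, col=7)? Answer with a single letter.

Answer: A

Derivation:
Check cell (5,7):
  A: rows 4-5 cols 7-9 z=1 -> covers; best now A (z=1)
  B: rows 1-5 cols 3-4 -> outside (col miss)
  C: rows 2-6 cols 4-8 z=3 -> covers; best now A (z=1)
Winner: A at z=1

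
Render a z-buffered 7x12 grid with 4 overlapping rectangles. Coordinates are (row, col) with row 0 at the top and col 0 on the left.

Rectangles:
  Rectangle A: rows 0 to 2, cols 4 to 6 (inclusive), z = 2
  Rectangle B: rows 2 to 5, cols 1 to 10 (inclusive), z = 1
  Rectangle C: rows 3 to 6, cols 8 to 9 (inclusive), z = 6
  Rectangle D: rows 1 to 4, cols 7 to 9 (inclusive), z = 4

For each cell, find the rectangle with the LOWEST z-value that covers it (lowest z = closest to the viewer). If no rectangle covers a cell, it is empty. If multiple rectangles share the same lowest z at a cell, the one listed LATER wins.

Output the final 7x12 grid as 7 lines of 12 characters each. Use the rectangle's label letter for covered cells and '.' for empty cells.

....AAA.....
....AAADDD..
.BBBBBBBBBB.
.BBBBBBBBBB.
.BBBBBBBBBB.
.BBBBBBBBBB.
........CC..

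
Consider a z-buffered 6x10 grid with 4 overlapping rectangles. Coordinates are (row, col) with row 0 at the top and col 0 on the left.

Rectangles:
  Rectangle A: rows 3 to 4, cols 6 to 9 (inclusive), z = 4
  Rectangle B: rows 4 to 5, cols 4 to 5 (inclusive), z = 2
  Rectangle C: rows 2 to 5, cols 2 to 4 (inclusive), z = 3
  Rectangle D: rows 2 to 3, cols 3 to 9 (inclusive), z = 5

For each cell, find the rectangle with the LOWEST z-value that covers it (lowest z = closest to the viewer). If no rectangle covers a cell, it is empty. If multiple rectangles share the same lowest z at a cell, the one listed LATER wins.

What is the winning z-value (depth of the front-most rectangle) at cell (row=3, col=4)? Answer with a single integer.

Check cell (3,4):
  A: rows 3-4 cols 6-9 -> outside (col miss)
  B: rows 4-5 cols 4-5 -> outside (row miss)
  C: rows 2-5 cols 2-4 z=3 -> covers; best now C (z=3)
  D: rows 2-3 cols 3-9 z=5 -> covers; best now C (z=3)
Winner: C at z=3

Answer: 3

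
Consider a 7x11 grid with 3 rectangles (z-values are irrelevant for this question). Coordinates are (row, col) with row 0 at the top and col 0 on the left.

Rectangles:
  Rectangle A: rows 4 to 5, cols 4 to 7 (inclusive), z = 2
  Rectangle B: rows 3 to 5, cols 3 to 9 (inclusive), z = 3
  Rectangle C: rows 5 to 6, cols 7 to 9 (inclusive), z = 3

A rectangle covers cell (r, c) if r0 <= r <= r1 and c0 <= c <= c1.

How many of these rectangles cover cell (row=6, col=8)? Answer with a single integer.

Check cell (6,8):
  A: rows 4-5 cols 4-7 -> outside (row miss)
  B: rows 3-5 cols 3-9 -> outside (row miss)
  C: rows 5-6 cols 7-9 -> covers
Count covering = 1

Answer: 1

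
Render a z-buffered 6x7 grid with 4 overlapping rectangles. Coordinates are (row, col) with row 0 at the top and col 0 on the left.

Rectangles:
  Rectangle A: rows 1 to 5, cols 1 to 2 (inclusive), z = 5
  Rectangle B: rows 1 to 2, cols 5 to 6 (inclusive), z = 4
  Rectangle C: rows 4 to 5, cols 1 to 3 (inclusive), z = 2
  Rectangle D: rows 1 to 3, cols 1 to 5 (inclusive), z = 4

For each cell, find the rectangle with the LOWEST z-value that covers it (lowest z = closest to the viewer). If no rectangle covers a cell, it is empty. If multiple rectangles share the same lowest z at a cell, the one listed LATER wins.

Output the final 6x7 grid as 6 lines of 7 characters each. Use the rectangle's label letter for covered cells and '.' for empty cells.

.......
.DDDDDB
.DDDDDB
.DDDDD.
.CCC...
.CCC...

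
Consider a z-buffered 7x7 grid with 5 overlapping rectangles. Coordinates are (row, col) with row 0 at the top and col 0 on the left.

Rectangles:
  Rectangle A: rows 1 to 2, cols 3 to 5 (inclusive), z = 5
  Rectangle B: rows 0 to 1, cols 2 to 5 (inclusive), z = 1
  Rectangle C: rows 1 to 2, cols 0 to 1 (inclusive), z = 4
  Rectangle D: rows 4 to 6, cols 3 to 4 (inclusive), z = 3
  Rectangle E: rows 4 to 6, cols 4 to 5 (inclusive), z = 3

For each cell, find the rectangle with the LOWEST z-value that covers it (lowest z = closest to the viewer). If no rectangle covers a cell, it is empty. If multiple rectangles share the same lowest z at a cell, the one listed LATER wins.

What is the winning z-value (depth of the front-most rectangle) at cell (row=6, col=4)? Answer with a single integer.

Check cell (6,4):
  A: rows 1-2 cols 3-5 -> outside (row miss)
  B: rows 0-1 cols 2-5 -> outside (row miss)
  C: rows 1-2 cols 0-1 -> outside (row miss)
  D: rows 4-6 cols 3-4 z=3 -> covers; best now D (z=3)
  E: rows 4-6 cols 4-5 z=3 -> covers; best now E (z=3)
Winner: E at z=3

Answer: 3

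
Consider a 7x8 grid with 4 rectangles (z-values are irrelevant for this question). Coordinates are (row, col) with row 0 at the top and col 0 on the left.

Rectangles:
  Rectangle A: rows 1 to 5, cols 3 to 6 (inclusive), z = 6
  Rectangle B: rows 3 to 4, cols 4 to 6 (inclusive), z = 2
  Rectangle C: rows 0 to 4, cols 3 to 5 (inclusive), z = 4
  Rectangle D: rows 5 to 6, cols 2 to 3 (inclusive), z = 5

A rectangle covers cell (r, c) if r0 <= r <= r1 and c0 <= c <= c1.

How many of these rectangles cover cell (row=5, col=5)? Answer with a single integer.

Answer: 1

Derivation:
Check cell (5,5):
  A: rows 1-5 cols 3-6 -> covers
  B: rows 3-4 cols 4-6 -> outside (row miss)
  C: rows 0-4 cols 3-5 -> outside (row miss)
  D: rows 5-6 cols 2-3 -> outside (col miss)
Count covering = 1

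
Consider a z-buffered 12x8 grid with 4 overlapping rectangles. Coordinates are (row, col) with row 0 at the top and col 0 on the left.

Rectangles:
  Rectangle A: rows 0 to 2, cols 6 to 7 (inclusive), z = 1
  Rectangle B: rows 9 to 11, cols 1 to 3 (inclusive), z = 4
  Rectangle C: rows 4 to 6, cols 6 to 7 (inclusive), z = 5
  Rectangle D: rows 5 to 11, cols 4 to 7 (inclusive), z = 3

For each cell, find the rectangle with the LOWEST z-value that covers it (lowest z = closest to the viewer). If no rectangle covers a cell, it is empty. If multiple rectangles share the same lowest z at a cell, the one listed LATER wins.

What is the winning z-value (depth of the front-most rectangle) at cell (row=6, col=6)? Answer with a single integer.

Check cell (6,6):
  A: rows 0-2 cols 6-7 -> outside (row miss)
  B: rows 9-11 cols 1-3 -> outside (row miss)
  C: rows 4-6 cols 6-7 z=5 -> covers; best now C (z=5)
  D: rows 5-11 cols 4-7 z=3 -> covers; best now D (z=3)
Winner: D at z=3

Answer: 3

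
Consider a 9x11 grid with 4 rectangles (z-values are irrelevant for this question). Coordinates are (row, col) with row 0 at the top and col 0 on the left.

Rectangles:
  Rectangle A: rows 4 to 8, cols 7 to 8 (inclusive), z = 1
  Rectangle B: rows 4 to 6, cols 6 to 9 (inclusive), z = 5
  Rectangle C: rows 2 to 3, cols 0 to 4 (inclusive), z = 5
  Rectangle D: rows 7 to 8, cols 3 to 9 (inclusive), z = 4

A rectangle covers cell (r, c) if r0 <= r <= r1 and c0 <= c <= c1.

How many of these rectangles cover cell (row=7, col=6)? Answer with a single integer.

Check cell (7,6):
  A: rows 4-8 cols 7-8 -> outside (col miss)
  B: rows 4-6 cols 6-9 -> outside (row miss)
  C: rows 2-3 cols 0-4 -> outside (row miss)
  D: rows 7-8 cols 3-9 -> covers
Count covering = 1

Answer: 1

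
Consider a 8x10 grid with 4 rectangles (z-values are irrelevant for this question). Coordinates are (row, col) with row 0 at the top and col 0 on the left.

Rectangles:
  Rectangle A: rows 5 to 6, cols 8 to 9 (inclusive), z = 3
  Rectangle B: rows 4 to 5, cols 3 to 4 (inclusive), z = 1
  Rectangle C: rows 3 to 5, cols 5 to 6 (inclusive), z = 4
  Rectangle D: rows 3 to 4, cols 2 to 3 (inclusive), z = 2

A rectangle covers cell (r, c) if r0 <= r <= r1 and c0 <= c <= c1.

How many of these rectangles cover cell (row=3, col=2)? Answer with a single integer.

Answer: 1

Derivation:
Check cell (3,2):
  A: rows 5-6 cols 8-9 -> outside (row miss)
  B: rows 4-5 cols 3-4 -> outside (row miss)
  C: rows 3-5 cols 5-6 -> outside (col miss)
  D: rows 3-4 cols 2-3 -> covers
Count covering = 1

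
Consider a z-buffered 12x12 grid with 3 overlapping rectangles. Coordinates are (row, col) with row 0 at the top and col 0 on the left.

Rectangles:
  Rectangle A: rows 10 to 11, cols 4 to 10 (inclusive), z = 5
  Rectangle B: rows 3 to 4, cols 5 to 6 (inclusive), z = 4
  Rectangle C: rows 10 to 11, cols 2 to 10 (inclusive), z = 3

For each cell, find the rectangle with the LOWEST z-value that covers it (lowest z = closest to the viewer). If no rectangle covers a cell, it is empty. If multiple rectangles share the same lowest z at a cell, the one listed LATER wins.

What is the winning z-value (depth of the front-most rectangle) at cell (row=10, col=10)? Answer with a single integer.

Check cell (10,10):
  A: rows 10-11 cols 4-10 z=5 -> covers; best now A (z=5)
  B: rows 3-4 cols 5-6 -> outside (row miss)
  C: rows 10-11 cols 2-10 z=3 -> covers; best now C (z=3)
Winner: C at z=3

Answer: 3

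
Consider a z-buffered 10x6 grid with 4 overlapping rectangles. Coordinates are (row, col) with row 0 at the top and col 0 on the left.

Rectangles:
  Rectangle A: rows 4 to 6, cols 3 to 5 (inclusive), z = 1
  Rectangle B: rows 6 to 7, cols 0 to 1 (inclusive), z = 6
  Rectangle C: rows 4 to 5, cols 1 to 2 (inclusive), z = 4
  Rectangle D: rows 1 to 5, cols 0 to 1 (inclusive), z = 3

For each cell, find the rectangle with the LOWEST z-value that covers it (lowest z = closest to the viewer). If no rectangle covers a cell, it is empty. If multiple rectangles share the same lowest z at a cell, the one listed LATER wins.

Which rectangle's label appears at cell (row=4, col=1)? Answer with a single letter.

Answer: D

Derivation:
Check cell (4,1):
  A: rows 4-6 cols 3-5 -> outside (col miss)
  B: rows 6-7 cols 0-1 -> outside (row miss)
  C: rows 4-5 cols 1-2 z=4 -> covers; best now C (z=4)
  D: rows 1-5 cols 0-1 z=3 -> covers; best now D (z=3)
Winner: D at z=3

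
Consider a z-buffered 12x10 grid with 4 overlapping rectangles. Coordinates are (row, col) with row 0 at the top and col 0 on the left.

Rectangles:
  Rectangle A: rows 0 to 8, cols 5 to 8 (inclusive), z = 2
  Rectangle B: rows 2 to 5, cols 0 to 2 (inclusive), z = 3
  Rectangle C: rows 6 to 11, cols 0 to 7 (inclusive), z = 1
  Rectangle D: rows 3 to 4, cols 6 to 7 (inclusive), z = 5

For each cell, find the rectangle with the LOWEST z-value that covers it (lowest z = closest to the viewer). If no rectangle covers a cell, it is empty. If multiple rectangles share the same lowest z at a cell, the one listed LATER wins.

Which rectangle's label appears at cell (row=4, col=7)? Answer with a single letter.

Answer: A

Derivation:
Check cell (4,7):
  A: rows 0-8 cols 5-8 z=2 -> covers; best now A (z=2)
  B: rows 2-5 cols 0-2 -> outside (col miss)
  C: rows 6-11 cols 0-7 -> outside (row miss)
  D: rows 3-4 cols 6-7 z=5 -> covers; best now A (z=2)
Winner: A at z=2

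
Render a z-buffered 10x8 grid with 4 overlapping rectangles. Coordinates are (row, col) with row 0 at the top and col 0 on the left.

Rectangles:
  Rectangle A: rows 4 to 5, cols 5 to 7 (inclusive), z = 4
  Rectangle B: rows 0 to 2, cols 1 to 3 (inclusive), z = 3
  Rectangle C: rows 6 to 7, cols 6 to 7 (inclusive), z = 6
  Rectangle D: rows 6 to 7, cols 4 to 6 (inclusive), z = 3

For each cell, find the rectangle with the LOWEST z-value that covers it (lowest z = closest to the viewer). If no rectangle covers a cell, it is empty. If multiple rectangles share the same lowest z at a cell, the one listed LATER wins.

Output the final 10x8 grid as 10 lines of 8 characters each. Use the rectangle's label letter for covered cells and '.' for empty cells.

.BBB....
.BBB....
.BBB....
........
.....AAA
.....AAA
....DDDC
....DDDC
........
........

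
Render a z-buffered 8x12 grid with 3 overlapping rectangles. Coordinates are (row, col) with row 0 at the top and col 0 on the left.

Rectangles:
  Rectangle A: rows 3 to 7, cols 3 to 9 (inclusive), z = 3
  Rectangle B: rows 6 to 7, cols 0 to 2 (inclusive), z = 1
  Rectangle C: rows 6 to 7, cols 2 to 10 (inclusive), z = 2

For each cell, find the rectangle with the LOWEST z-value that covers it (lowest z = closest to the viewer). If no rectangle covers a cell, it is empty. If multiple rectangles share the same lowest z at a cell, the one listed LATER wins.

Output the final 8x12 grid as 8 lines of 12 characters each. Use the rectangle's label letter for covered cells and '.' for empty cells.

............
............
............
...AAAAAAA..
...AAAAAAA..
...AAAAAAA..
BBBCCCCCCCC.
BBBCCCCCCCC.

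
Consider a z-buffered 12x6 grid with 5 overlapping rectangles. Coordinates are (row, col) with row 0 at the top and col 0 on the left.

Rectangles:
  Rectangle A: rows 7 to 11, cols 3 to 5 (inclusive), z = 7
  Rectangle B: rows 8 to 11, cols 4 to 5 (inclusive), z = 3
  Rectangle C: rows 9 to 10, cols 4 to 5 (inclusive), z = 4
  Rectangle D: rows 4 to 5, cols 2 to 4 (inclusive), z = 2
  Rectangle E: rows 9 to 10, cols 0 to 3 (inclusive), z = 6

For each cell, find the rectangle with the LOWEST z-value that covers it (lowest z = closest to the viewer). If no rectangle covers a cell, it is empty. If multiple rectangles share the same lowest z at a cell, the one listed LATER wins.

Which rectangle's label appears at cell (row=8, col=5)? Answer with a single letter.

Answer: B

Derivation:
Check cell (8,5):
  A: rows 7-11 cols 3-5 z=7 -> covers; best now A (z=7)
  B: rows 8-11 cols 4-5 z=3 -> covers; best now B (z=3)
  C: rows 9-10 cols 4-5 -> outside (row miss)
  D: rows 4-5 cols 2-4 -> outside (row miss)
  E: rows 9-10 cols 0-3 -> outside (row miss)
Winner: B at z=3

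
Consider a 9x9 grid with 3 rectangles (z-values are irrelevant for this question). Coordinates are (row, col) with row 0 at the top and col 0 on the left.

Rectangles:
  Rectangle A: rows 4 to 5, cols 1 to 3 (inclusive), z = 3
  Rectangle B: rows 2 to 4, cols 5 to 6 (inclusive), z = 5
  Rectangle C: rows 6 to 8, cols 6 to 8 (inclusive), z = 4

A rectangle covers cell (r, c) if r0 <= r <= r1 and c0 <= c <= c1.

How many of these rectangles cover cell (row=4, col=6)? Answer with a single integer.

Check cell (4,6):
  A: rows 4-5 cols 1-3 -> outside (col miss)
  B: rows 2-4 cols 5-6 -> covers
  C: rows 6-8 cols 6-8 -> outside (row miss)
Count covering = 1

Answer: 1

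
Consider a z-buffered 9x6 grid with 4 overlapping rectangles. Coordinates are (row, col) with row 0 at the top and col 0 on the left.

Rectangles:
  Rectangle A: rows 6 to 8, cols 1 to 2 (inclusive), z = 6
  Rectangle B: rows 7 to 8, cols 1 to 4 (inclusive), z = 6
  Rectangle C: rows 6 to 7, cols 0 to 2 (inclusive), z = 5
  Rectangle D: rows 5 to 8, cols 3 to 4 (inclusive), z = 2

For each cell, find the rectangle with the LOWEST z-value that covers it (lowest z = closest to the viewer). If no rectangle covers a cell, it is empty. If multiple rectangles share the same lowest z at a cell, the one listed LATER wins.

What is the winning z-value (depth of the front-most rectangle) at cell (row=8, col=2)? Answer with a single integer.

Answer: 6

Derivation:
Check cell (8,2):
  A: rows 6-8 cols 1-2 z=6 -> covers; best now A (z=6)
  B: rows 7-8 cols 1-4 z=6 -> covers; best now B (z=6)
  C: rows 6-7 cols 0-2 -> outside (row miss)
  D: rows 5-8 cols 3-4 -> outside (col miss)
Winner: B at z=6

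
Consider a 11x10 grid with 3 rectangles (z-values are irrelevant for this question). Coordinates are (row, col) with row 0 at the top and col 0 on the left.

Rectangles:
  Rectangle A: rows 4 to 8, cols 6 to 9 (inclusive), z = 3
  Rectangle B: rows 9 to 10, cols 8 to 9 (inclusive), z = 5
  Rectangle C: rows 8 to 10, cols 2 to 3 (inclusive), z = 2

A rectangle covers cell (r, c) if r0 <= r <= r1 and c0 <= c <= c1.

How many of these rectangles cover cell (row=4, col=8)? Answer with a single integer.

Check cell (4,8):
  A: rows 4-8 cols 6-9 -> covers
  B: rows 9-10 cols 8-9 -> outside (row miss)
  C: rows 8-10 cols 2-3 -> outside (row miss)
Count covering = 1

Answer: 1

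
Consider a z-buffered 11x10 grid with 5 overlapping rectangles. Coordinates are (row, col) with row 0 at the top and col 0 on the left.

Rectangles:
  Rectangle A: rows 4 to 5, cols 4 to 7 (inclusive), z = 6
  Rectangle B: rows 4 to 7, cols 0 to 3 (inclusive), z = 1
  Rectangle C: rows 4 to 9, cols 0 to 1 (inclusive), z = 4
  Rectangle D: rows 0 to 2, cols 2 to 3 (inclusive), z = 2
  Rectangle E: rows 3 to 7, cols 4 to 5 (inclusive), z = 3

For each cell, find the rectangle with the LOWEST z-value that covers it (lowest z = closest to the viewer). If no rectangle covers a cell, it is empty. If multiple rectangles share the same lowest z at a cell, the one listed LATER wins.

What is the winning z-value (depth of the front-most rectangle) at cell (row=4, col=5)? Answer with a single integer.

Answer: 3

Derivation:
Check cell (4,5):
  A: rows 4-5 cols 4-7 z=6 -> covers; best now A (z=6)
  B: rows 4-7 cols 0-3 -> outside (col miss)
  C: rows 4-9 cols 0-1 -> outside (col miss)
  D: rows 0-2 cols 2-3 -> outside (row miss)
  E: rows 3-7 cols 4-5 z=3 -> covers; best now E (z=3)
Winner: E at z=3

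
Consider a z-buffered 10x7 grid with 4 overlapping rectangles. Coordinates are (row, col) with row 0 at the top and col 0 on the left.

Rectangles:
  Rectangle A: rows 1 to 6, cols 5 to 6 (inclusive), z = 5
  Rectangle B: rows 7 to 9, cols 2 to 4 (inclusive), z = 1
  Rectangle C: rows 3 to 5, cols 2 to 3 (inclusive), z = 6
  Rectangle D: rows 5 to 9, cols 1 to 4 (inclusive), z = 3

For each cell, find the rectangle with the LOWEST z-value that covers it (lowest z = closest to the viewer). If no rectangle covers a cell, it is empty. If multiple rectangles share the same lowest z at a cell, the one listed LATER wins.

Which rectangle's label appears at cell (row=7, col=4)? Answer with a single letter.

Answer: B

Derivation:
Check cell (7,4):
  A: rows 1-6 cols 5-6 -> outside (row miss)
  B: rows 7-9 cols 2-4 z=1 -> covers; best now B (z=1)
  C: rows 3-5 cols 2-3 -> outside (row miss)
  D: rows 5-9 cols 1-4 z=3 -> covers; best now B (z=1)
Winner: B at z=1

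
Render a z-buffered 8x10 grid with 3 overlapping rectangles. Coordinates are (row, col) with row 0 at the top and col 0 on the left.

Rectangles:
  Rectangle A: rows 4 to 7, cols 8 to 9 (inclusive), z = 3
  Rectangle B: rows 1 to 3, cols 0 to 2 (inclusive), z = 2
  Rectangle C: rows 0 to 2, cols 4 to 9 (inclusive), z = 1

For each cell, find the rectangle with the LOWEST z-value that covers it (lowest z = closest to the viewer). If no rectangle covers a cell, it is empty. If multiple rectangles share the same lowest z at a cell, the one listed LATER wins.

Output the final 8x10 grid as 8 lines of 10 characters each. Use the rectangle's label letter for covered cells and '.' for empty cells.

....CCCCCC
BBB.CCCCCC
BBB.CCCCCC
BBB.......
........AA
........AA
........AA
........AA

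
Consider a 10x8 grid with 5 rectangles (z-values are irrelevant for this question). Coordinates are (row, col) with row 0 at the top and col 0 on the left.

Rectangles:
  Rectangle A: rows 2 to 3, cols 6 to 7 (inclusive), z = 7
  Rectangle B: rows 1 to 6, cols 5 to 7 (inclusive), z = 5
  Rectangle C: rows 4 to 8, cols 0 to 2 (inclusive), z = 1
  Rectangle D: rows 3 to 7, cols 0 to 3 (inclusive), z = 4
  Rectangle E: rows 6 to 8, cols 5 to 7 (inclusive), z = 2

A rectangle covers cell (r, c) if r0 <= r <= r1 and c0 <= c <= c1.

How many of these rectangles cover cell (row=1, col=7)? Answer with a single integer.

Answer: 1

Derivation:
Check cell (1,7):
  A: rows 2-3 cols 6-7 -> outside (row miss)
  B: rows 1-6 cols 5-7 -> covers
  C: rows 4-8 cols 0-2 -> outside (row miss)
  D: rows 3-7 cols 0-3 -> outside (row miss)
  E: rows 6-8 cols 5-7 -> outside (row miss)
Count covering = 1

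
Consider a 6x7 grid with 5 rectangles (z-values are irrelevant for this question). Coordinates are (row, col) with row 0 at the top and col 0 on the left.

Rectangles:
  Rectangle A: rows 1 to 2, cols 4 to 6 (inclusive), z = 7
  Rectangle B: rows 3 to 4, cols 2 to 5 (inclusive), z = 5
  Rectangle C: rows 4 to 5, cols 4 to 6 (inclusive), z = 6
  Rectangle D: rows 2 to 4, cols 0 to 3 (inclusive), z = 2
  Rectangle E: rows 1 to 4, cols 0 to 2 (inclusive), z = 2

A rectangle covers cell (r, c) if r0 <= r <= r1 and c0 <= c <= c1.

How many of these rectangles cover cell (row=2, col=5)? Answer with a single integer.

Check cell (2,5):
  A: rows 1-2 cols 4-6 -> covers
  B: rows 3-4 cols 2-5 -> outside (row miss)
  C: rows 4-5 cols 4-6 -> outside (row miss)
  D: rows 2-4 cols 0-3 -> outside (col miss)
  E: rows 1-4 cols 0-2 -> outside (col miss)
Count covering = 1

Answer: 1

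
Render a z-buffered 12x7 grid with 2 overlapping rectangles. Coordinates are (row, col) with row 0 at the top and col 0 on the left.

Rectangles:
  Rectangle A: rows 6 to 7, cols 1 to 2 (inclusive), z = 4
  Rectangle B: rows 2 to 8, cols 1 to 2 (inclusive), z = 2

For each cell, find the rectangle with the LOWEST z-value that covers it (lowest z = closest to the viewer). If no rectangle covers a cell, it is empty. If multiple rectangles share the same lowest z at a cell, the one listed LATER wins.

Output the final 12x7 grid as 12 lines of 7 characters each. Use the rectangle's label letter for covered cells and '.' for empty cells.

.......
.......
.BB....
.BB....
.BB....
.BB....
.BB....
.BB....
.BB....
.......
.......
.......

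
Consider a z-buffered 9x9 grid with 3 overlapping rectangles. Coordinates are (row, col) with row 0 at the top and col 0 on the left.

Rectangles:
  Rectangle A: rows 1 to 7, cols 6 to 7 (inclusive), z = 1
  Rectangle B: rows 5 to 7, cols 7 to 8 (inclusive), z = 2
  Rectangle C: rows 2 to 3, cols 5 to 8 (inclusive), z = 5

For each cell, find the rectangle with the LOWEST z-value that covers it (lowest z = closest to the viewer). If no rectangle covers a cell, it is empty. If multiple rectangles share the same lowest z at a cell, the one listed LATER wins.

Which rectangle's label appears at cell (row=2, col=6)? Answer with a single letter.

Answer: A

Derivation:
Check cell (2,6):
  A: rows 1-7 cols 6-7 z=1 -> covers; best now A (z=1)
  B: rows 5-7 cols 7-8 -> outside (row miss)
  C: rows 2-3 cols 5-8 z=5 -> covers; best now A (z=1)
Winner: A at z=1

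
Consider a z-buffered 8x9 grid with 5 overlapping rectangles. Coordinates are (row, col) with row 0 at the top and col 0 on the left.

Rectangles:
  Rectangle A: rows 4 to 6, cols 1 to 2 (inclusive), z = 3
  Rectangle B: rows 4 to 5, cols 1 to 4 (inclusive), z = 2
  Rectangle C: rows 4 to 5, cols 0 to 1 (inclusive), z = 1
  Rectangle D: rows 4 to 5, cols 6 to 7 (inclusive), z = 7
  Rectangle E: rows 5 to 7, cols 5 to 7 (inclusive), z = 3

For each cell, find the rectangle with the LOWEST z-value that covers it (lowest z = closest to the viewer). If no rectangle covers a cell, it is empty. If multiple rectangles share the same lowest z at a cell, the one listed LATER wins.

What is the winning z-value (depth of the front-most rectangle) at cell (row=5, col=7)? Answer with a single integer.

Check cell (5,7):
  A: rows 4-6 cols 1-2 -> outside (col miss)
  B: rows 4-5 cols 1-4 -> outside (col miss)
  C: rows 4-5 cols 0-1 -> outside (col miss)
  D: rows 4-5 cols 6-7 z=7 -> covers; best now D (z=7)
  E: rows 5-7 cols 5-7 z=3 -> covers; best now E (z=3)
Winner: E at z=3

Answer: 3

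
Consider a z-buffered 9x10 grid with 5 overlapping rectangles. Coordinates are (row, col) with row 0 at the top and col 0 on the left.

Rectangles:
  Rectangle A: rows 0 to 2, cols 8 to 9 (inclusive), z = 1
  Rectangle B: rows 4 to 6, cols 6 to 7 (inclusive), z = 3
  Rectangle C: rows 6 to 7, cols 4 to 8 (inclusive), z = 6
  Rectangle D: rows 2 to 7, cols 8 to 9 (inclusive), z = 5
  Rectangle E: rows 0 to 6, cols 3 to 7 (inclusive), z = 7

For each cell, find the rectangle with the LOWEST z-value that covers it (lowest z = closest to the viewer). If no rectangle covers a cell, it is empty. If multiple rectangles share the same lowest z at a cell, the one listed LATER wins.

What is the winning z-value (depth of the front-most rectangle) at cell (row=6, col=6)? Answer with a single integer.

Answer: 3

Derivation:
Check cell (6,6):
  A: rows 0-2 cols 8-9 -> outside (row miss)
  B: rows 4-6 cols 6-7 z=3 -> covers; best now B (z=3)
  C: rows 6-7 cols 4-8 z=6 -> covers; best now B (z=3)
  D: rows 2-7 cols 8-9 -> outside (col miss)
  E: rows 0-6 cols 3-7 z=7 -> covers; best now B (z=3)
Winner: B at z=3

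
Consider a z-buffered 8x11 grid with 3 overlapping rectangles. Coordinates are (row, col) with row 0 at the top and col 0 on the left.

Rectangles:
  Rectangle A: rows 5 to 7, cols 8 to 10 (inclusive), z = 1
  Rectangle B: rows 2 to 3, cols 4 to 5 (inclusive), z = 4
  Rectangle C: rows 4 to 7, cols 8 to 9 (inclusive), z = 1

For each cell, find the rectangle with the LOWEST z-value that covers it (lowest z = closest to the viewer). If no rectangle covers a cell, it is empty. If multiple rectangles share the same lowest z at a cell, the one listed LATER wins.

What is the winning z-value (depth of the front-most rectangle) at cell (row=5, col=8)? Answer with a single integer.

Check cell (5,8):
  A: rows 5-7 cols 8-10 z=1 -> covers; best now A (z=1)
  B: rows 2-3 cols 4-5 -> outside (row miss)
  C: rows 4-7 cols 8-9 z=1 -> covers; best now C (z=1)
Winner: C at z=1

Answer: 1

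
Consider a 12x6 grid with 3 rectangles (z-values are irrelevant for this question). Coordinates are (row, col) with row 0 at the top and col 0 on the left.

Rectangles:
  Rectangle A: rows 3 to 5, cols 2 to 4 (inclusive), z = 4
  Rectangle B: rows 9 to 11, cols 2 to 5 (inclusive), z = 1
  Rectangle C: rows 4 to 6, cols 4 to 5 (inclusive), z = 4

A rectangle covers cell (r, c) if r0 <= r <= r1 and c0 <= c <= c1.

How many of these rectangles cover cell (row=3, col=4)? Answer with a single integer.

Answer: 1

Derivation:
Check cell (3,4):
  A: rows 3-5 cols 2-4 -> covers
  B: rows 9-11 cols 2-5 -> outside (row miss)
  C: rows 4-6 cols 4-5 -> outside (row miss)
Count covering = 1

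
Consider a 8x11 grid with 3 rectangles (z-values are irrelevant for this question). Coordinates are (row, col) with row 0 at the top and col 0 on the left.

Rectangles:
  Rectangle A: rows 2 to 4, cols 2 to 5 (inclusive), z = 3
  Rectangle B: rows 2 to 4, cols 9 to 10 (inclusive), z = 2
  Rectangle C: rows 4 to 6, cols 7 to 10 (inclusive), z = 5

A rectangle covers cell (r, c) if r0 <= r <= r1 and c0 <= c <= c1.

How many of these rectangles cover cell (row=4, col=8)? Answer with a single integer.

Answer: 1

Derivation:
Check cell (4,8):
  A: rows 2-4 cols 2-5 -> outside (col miss)
  B: rows 2-4 cols 9-10 -> outside (col miss)
  C: rows 4-6 cols 7-10 -> covers
Count covering = 1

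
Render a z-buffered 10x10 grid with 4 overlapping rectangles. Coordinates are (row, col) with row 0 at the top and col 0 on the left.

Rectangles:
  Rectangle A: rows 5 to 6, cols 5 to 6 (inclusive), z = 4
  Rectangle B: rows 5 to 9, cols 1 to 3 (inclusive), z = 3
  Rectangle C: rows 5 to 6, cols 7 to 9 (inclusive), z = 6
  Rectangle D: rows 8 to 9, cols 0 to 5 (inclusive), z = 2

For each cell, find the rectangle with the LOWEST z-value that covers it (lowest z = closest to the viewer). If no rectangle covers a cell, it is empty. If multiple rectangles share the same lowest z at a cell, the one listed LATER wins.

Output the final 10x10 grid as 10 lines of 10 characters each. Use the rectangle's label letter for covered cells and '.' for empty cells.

..........
..........
..........
..........
..........
.BBB.AACCC
.BBB.AACCC
.BBB......
DDDDDD....
DDDDDD....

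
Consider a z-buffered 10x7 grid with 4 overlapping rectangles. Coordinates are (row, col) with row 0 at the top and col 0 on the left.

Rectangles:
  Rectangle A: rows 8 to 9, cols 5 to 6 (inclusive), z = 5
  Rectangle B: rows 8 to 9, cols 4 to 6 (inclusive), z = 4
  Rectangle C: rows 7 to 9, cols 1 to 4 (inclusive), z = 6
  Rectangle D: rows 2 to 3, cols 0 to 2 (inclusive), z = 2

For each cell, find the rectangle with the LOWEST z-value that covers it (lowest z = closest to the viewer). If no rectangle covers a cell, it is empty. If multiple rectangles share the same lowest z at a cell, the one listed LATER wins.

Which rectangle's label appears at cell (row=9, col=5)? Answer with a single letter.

Answer: B

Derivation:
Check cell (9,5):
  A: rows 8-9 cols 5-6 z=5 -> covers; best now A (z=5)
  B: rows 8-9 cols 4-6 z=4 -> covers; best now B (z=4)
  C: rows 7-9 cols 1-4 -> outside (col miss)
  D: rows 2-3 cols 0-2 -> outside (row miss)
Winner: B at z=4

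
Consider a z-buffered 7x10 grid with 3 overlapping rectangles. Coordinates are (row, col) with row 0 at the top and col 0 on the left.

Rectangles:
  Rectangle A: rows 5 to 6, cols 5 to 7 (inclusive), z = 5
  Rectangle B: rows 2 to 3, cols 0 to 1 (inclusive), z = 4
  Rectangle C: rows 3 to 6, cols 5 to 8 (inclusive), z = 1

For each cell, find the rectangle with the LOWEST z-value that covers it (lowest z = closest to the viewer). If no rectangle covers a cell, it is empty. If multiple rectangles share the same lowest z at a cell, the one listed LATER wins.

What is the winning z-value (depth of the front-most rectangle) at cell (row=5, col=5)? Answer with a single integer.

Answer: 1

Derivation:
Check cell (5,5):
  A: rows 5-6 cols 5-7 z=5 -> covers; best now A (z=5)
  B: rows 2-3 cols 0-1 -> outside (row miss)
  C: rows 3-6 cols 5-8 z=1 -> covers; best now C (z=1)
Winner: C at z=1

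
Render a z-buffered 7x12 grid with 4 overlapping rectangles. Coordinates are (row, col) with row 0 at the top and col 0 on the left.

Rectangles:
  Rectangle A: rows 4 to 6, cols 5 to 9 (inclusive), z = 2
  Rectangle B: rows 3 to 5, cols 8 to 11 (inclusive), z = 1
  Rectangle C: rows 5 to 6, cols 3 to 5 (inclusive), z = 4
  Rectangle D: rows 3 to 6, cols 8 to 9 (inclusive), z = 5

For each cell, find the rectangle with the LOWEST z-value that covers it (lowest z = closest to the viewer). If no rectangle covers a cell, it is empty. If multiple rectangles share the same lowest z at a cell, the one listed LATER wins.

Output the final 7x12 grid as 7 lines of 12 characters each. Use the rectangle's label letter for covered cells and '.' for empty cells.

............
............
............
........BBBB
.....AAABBBB
...CCAAABBBB
...CCAAAAA..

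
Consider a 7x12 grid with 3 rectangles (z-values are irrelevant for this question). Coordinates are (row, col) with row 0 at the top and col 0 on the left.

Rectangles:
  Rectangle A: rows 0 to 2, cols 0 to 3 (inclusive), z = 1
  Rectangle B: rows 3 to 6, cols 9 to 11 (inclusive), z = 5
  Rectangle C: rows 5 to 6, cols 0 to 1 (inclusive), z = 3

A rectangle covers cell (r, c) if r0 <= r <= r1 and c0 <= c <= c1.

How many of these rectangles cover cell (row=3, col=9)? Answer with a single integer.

Check cell (3,9):
  A: rows 0-2 cols 0-3 -> outside (row miss)
  B: rows 3-6 cols 9-11 -> covers
  C: rows 5-6 cols 0-1 -> outside (row miss)
Count covering = 1

Answer: 1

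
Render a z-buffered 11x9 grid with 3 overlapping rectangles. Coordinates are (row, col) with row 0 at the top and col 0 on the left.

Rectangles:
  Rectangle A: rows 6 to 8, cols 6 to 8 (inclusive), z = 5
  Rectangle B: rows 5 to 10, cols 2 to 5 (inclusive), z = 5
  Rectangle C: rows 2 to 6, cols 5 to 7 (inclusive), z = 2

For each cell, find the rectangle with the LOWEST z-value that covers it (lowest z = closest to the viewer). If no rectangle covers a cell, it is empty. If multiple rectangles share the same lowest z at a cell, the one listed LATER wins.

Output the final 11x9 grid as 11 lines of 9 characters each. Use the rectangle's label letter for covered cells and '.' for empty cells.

.........
.........
.....CCC.
.....CCC.
.....CCC.
..BBBCCC.
..BBBCCCA
..BBBBAAA
..BBBBAAA
..BBBB...
..BBBB...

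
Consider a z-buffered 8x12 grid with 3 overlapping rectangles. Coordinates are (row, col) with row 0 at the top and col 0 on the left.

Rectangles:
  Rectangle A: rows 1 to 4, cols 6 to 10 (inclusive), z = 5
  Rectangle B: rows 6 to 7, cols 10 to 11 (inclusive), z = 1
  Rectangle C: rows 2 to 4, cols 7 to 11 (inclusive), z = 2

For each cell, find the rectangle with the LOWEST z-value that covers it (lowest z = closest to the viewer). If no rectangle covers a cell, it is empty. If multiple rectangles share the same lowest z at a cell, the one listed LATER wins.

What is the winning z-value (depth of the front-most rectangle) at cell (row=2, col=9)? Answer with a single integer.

Answer: 2

Derivation:
Check cell (2,9):
  A: rows 1-4 cols 6-10 z=5 -> covers; best now A (z=5)
  B: rows 6-7 cols 10-11 -> outside (row miss)
  C: rows 2-4 cols 7-11 z=2 -> covers; best now C (z=2)
Winner: C at z=2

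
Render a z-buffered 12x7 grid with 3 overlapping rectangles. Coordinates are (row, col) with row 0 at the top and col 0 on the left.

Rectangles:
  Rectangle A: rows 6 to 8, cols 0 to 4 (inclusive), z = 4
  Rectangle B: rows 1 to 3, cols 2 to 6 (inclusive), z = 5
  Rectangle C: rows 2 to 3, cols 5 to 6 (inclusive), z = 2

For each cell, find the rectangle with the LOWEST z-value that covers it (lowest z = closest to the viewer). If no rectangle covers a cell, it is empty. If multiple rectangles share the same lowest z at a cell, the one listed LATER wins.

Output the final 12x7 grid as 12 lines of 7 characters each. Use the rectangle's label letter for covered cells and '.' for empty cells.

.......
..BBBBB
..BBBCC
..BBBCC
.......
.......
AAAAA..
AAAAA..
AAAAA..
.......
.......
.......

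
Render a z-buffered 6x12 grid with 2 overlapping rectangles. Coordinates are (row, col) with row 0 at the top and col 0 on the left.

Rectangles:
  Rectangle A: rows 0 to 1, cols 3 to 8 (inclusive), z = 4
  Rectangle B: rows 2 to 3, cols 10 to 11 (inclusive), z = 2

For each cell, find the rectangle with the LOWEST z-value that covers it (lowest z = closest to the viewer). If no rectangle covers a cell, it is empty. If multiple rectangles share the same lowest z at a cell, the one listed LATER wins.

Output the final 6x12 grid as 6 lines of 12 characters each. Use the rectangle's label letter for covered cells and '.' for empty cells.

...AAAAAA...
...AAAAAA...
..........BB
..........BB
............
............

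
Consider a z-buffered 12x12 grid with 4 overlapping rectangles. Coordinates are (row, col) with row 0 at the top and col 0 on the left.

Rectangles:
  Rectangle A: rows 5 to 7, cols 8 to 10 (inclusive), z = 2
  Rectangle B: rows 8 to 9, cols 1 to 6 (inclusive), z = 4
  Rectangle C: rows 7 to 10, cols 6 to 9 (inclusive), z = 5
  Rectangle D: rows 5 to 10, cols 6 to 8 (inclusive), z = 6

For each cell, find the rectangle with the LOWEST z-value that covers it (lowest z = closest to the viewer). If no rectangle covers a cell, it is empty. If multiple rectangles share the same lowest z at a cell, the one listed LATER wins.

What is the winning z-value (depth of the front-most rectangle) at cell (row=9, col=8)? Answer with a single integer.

Check cell (9,8):
  A: rows 5-7 cols 8-10 -> outside (row miss)
  B: rows 8-9 cols 1-6 -> outside (col miss)
  C: rows 7-10 cols 6-9 z=5 -> covers; best now C (z=5)
  D: rows 5-10 cols 6-8 z=6 -> covers; best now C (z=5)
Winner: C at z=5

Answer: 5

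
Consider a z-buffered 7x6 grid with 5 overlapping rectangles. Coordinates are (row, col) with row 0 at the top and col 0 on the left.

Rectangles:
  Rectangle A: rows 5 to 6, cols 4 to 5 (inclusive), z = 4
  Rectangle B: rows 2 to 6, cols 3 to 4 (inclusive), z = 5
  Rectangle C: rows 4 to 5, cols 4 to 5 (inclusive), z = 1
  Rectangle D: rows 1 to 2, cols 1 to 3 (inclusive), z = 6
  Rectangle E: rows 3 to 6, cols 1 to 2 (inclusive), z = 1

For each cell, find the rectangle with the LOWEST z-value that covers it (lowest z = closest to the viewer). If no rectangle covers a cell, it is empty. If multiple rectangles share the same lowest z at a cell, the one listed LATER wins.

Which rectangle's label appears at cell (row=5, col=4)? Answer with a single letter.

Answer: C

Derivation:
Check cell (5,4):
  A: rows 5-6 cols 4-5 z=4 -> covers; best now A (z=4)
  B: rows 2-6 cols 3-4 z=5 -> covers; best now A (z=4)
  C: rows 4-5 cols 4-5 z=1 -> covers; best now C (z=1)
  D: rows 1-2 cols 1-3 -> outside (row miss)
  E: rows 3-6 cols 1-2 -> outside (col miss)
Winner: C at z=1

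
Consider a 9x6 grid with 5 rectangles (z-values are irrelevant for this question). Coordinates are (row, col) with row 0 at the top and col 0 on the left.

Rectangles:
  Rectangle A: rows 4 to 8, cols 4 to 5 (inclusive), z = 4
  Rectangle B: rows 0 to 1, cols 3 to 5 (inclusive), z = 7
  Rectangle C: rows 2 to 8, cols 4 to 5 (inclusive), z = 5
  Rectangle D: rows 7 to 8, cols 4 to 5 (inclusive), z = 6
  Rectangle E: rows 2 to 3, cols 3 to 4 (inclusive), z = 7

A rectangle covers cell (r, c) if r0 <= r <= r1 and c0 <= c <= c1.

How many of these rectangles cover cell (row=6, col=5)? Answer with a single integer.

Answer: 2

Derivation:
Check cell (6,5):
  A: rows 4-8 cols 4-5 -> covers
  B: rows 0-1 cols 3-5 -> outside (row miss)
  C: rows 2-8 cols 4-5 -> covers
  D: rows 7-8 cols 4-5 -> outside (row miss)
  E: rows 2-3 cols 3-4 -> outside (row miss)
Count covering = 2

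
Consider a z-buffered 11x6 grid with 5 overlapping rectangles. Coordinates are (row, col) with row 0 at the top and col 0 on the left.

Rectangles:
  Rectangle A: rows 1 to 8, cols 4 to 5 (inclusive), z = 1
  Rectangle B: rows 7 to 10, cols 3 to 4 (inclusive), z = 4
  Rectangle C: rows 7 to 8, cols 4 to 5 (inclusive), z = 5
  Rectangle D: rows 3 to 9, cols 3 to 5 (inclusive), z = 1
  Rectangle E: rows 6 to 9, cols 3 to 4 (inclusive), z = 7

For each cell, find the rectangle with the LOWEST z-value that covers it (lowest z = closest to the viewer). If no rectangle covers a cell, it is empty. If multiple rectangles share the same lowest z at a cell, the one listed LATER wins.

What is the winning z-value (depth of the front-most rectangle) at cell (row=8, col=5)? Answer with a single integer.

Check cell (8,5):
  A: rows 1-8 cols 4-5 z=1 -> covers; best now A (z=1)
  B: rows 7-10 cols 3-4 -> outside (col miss)
  C: rows 7-8 cols 4-5 z=5 -> covers; best now A (z=1)
  D: rows 3-9 cols 3-5 z=1 -> covers; best now D (z=1)
  E: rows 6-9 cols 3-4 -> outside (col miss)
Winner: D at z=1

Answer: 1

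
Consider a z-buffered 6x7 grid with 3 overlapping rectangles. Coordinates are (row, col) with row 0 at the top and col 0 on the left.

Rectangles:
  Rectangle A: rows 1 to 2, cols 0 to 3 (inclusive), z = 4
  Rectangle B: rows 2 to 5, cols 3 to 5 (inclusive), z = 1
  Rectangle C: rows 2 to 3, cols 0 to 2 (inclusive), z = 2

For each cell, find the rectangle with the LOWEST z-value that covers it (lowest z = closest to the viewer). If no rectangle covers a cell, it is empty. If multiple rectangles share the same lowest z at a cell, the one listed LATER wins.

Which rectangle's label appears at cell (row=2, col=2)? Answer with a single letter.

Answer: C

Derivation:
Check cell (2,2):
  A: rows 1-2 cols 0-3 z=4 -> covers; best now A (z=4)
  B: rows 2-5 cols 3-5 -> outside (col miss)
  C: rows 2-3 cols 0-2 z=2 -> covers; best now C (z=2)
Winner: C at z=2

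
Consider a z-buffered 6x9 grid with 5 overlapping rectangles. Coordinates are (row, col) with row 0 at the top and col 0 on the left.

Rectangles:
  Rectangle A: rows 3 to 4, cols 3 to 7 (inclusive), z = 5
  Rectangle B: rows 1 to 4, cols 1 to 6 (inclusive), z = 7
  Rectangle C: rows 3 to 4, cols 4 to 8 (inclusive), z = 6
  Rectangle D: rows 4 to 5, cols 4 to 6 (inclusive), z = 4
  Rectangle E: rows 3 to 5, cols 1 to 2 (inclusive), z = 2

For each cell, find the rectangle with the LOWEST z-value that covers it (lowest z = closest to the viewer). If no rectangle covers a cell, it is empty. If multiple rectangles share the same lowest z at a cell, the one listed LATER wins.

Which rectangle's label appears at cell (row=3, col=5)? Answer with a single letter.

Answer: A

Derivation:
Check cell (3,5):
  A: rows 3-4 cols 3-7 z=5 -> covers; best now A (z=5)
  B: rows 1-4 cols 1-6 z=7 -> covers; best now A (z=5)
  C: rows 3-4 cols 4-8 z=6 -> covers; best now A (z=5)
  D: rows 4-5 cols 4-6 -> outside (row miss)
  E: rows 3-5 cols 1-2 -> outside (col miss)
Winner: A at z=5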